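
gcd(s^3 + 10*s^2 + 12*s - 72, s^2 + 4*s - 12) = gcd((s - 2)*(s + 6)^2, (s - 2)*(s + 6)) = s^2 + 4*s - 12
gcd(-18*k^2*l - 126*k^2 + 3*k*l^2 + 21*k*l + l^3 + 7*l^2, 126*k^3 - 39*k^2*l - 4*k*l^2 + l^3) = 18*k^2 - 3*k*l - l^2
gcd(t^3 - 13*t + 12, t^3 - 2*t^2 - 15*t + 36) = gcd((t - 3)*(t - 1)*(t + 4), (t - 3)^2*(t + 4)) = t^2 + t - 12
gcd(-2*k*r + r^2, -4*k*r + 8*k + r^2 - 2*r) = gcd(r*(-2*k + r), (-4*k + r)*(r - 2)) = 1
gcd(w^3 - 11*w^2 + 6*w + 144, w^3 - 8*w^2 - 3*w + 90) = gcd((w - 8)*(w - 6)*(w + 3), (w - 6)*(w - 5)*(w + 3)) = w^2 - 3*w - 18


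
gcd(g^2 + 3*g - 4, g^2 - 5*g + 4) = g - 1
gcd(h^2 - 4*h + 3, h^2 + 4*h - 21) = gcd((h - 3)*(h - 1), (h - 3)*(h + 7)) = h - 3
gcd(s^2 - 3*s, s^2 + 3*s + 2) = 1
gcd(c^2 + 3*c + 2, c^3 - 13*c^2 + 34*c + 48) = c + 1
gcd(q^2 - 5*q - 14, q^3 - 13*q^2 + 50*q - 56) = q - 7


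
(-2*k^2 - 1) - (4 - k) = -2*k^2 + k - 5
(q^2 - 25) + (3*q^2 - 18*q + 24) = 4*q^2 - 18*q - 1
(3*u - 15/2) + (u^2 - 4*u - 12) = u^2 - u - 39/2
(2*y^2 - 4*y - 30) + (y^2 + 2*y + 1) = 3*y^2 - 2*y - 29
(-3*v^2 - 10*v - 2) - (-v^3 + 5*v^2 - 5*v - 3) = v^3 - 8*v^2 - 5*v + 1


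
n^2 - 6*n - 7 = (n - 7)*(n + 1)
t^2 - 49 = (t - 7)*(t + 7)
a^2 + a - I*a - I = (a + 1)*(a - I)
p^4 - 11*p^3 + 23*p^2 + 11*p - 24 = (p - 8)*(p - 3)*(p - 1)*(p + 1)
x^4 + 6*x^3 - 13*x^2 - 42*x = x*(x - 3)*(x + 2)*(x + 7)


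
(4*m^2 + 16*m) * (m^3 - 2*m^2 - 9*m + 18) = 4*m^5 + 8*m^4 - 68*m^3 - 72*m^2 + 288*m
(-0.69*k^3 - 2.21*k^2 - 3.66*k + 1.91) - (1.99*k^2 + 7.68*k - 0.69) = -0.69*k^3 - 4.2*k^2 - 11.34*k + 2.6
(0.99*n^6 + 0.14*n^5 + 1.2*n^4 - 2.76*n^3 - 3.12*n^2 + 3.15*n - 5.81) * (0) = 0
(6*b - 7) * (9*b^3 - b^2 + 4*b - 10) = 54*b^4 - 69*b^3 + 31*b^2 - 88*b + 70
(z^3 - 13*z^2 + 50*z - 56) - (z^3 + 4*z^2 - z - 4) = -17*z^2 + 51*z - 52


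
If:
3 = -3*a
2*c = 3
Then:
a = -1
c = 3/2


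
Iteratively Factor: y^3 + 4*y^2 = (y)*(y^2 + 4*y) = y^2*(y + 4)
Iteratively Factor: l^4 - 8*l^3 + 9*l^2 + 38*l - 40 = (l - 1)*(l^3 - 7*l^2 + 2*l + 40) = (l - 1)*(l + 2)*(l^2 - 9*l + 20) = (l - 5)*(l - 1)*(l + 2)*(l - 4)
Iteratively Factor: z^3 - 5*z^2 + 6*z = (z - 2)*(z^2 - 3*z) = z*(z - 2)*(z - 3)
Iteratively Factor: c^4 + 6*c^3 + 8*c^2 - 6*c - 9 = (c + 3)*(c^3 + 3*c^2 - c - 3) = (c + 3)^2*(c^2 - 1) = (c + 1)*(c + 3)^2*(c - 1)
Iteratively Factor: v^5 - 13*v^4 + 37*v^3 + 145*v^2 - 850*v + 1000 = (v - 5)*(v^4 - 8*v^3 - 3*v^2 + 130*v - 200) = (v - 5)*(v + 4)*(v^3 - 12*v^2 + 45*v - 50) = (v - 5)^2*(v + 4)*(v^2 - 7*v + 10) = (v - 5)^3*(v + 4)*(v - 2)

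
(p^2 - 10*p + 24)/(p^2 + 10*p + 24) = (p^2 - 10*p + 24)/(p^2 + 10*p + 24)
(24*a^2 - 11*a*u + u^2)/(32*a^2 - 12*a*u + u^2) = (-3*a + u)/(-4*a + u)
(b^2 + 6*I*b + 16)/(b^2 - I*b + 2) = (b + 8*I)/(b + I)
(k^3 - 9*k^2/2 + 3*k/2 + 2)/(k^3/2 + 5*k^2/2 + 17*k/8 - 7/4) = 4*(2*k^3 - 9*k^2 + 3*k + 4)/(4*k^3 + 20*k^2 + 17*k - 14)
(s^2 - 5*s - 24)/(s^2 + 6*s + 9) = (s - 8)/(s + 3)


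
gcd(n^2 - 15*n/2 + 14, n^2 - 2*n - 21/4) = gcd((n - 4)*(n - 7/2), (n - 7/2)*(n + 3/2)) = n - 7/2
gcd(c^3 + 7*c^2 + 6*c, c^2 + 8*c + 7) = c + 1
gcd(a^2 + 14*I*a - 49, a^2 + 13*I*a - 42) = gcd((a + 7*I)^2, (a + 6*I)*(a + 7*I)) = a + 7*I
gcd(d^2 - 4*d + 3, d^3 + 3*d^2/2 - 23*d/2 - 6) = d - 3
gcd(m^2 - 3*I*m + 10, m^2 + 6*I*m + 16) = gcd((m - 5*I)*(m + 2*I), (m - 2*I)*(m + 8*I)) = 1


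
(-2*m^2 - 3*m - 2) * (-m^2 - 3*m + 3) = 2*m^4 + 9*m^3 + 5*m^2 - 3*m - 6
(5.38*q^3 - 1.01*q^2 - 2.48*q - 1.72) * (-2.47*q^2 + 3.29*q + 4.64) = -13.2886*q^5 + 20.1949*q^4 + 27.7659*q^3 - 8.5972*q^2 - 17.166*q - 7.9808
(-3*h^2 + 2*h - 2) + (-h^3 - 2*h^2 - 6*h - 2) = -h^3 - 5*h^2 - 4*h - 4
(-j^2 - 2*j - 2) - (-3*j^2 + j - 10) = 2*j^2 - 3*j + 8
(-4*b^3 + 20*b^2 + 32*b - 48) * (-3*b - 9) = 12*b^4 - 24*b^3 - 276*b^2 - 144*b + 432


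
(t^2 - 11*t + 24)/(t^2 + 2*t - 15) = (t - 8)/(t + 5)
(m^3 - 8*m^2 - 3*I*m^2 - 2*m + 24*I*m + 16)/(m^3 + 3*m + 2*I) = (m^2 - m*(8 + I) + 8*I)/(m^2 + 2*I*m - 1)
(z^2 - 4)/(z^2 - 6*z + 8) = (z + 2)/(z - 4)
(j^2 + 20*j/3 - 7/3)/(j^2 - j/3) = (j + 7)/j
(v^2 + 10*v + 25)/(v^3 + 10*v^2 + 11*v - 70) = (v + 5)/(v^2 + 5*v - 14)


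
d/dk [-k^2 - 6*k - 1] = -2*k - 6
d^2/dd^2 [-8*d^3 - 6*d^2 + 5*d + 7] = -48*d - 12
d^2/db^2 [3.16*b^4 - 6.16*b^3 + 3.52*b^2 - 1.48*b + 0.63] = 37.92*b^2 - 36.96*b + 7.04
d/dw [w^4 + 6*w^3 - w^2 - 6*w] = 4*w^3 + 18*w^2 - 2*w - 6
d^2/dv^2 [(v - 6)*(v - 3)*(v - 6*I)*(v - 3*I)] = 12*v^2 + 54*v*(-1 - I) + 162*I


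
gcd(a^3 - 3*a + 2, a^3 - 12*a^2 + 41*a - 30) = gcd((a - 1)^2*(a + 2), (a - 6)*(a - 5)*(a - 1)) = a - 1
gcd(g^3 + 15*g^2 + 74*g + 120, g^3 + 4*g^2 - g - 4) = g + 4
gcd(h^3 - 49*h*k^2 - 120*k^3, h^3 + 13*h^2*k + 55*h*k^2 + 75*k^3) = h^2 + 8*h*k + 15*k^2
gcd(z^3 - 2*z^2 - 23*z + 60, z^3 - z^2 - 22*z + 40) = z^2 + z - 20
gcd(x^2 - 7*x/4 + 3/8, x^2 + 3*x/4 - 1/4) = x - 1/4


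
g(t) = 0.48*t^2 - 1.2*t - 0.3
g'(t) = 0.96*t - 1.2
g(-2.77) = 6.71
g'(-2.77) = -3.86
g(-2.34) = 5.14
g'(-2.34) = -3.45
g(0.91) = -0.99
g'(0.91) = -0.33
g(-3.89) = 11.63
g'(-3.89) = -4.93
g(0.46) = -0.75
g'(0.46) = -0.76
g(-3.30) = 8.89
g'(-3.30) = -4.37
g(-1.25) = 1.95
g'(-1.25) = -2.40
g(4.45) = 3.87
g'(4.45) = 3.07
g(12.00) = 54.42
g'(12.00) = 10.32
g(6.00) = 9.78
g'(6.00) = 4.56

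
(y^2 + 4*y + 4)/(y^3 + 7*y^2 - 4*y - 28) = (y + 2)/(y^2 + 5*y - 14)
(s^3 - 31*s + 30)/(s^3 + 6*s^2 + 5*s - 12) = (s^2 + s - 30)/(s^2 + 7*s + 12)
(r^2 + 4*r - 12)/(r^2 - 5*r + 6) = (r + 6)/(r - 3)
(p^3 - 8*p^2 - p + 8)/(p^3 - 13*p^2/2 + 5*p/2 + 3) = 2*(p^2 - 7*p - 8)/(2*p^2 - 11*p - 6)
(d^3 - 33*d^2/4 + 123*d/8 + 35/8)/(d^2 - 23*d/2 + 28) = (4*d^2 - 19*d - 5)/(4*(d - 8))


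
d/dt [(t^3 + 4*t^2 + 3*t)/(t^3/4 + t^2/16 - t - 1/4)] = 16*(-15*t^4 - 56*t^3 - 79*t^2 - 32*t - 12)/(16*t^6 + 8*t^5 - 127*t^4 - 64*t^3 + 248*t^2 + 128*t + 16)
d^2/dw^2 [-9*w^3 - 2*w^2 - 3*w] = -54*w - 4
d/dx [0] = 0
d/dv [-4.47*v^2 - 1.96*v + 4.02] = -8.94*v - 1.96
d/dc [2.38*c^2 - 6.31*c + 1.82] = 4.76*c - 6.31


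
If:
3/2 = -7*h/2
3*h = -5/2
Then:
No Solution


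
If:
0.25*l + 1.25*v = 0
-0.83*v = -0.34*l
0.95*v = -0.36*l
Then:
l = 0.00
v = 0.00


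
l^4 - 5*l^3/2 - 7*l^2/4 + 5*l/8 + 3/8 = (l - 3)*(l - 1/2)*(l + 1/2)^2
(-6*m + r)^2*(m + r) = 36*m^3 + 24*m^2*r - 11*m*r^2 + r^3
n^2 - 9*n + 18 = (n - 6)*(n - 3)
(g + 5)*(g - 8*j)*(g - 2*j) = g^3 - 10*g^2*j + 5*g^2 + 16*g*j^2 - 50*g*j + 80*j^2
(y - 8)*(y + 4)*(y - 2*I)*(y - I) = y^4 - 4*y^3 - 3*I*y^3 - 34*y^2 + 12*I*y^2 + 8*y + 96*I*y + 64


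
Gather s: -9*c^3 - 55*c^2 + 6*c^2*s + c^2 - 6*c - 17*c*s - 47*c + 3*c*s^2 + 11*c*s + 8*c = -9*c^3 - 54*c^2 + 3*c*s^2 - 45*c + s*(6*c^2 - 6*c)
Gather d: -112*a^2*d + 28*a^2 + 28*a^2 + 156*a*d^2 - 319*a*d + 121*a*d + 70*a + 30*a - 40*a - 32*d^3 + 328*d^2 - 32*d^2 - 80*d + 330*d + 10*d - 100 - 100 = 56*a^2 + 60*a - 32*d^3 + d^2*(156*a + 296) + d*(-112*a^2 - 198*a + 260) - 200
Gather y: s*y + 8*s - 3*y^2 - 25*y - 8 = 8*s - 3*y^2 + y*(s - 25) - 8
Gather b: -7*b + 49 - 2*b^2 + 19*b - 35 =-2*b^2 + 12*b + 14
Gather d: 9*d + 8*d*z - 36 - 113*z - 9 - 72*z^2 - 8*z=d*(8*z + 9) - 72*z^2 - 121*z - 45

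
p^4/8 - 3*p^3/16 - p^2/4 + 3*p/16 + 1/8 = (p/4 + 1/4)*(p/2 + 1/4)*(p - 2)*(p - 1)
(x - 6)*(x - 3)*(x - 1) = x^3 - 10*x^2 + 27*x - 18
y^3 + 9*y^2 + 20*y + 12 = (y + 1)*(y + 2)*(y + 6)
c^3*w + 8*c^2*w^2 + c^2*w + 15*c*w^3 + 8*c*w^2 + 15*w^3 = (c + 3*w)*(c + 5*w)*(c*w + w)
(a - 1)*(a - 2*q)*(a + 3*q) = a^3 + a^2*q - a^2 - 6*a*q^2 - a*q + 6*q^2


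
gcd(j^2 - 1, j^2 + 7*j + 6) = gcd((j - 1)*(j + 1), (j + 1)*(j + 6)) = j + 1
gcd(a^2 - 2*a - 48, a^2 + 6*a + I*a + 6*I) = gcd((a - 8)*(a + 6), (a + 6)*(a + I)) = a + 6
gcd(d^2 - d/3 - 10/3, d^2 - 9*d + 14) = d - 2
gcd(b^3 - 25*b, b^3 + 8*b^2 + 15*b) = b^2 + 5*b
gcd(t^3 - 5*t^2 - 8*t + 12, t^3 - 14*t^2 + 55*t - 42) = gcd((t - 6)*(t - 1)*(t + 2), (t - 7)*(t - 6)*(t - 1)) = t^2 - 7*t + 6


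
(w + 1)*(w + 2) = w^2 + 3*w + 2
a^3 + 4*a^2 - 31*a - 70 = (a - 5)*(a + 2)*(a + 7)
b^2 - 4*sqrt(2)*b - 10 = (b - 5*sqrt(2))*(b + sqrt(2))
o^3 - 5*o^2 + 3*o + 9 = (o - 3)^2*(o + 1)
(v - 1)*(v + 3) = v^2 + 2*v - 3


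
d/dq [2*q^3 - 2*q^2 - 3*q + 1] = 6*q^2 - 4*q - 3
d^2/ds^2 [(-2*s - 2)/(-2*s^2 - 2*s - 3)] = 8*(2*(s + 1)*(2*s + 1)^2 - (3*s + 2)*(2*s^2 + 2*s + 3))/(2*s^2 + 2*s + 3)^3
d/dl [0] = 0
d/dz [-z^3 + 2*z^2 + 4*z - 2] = -3*z^2 + 4*z + 4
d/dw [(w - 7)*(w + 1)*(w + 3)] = 3*w^2 - 6*w - 25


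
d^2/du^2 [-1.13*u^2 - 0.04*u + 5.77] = -2.26000000000000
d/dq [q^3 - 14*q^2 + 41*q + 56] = 3*q^2 - 28*q + 41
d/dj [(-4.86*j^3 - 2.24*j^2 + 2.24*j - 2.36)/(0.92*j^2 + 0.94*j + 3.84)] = (-4.4712*j^4 - 9.1368*j^3 - 60.1536*j^2 - 12.8608*j + 10.82)/(0.8464*j^4 + 1.7296*j^3 + 7.9492*j^2 + 7.2192*j + 14.7456)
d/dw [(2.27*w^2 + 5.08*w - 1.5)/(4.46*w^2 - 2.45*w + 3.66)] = (-28.2183*w^2 + 29.9964*w + 14.9178)/(19.8916*w^4 - 21.854*w^3 + 38.6497*w^2 - 17.934*w + 13.3956)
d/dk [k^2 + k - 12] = 2*k + 1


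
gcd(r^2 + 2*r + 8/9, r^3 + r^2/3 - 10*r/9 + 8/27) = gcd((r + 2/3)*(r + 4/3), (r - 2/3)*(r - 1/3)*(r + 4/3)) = r + 4/3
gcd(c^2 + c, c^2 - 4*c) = c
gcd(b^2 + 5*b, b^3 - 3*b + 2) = 1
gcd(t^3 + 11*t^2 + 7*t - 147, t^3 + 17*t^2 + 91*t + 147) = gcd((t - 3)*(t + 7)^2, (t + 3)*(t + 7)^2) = t^2 + 14*t + 49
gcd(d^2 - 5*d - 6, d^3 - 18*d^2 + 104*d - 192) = d - 6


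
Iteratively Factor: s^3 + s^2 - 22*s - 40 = (s + 2)*(s^2 - s - 20) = (s + 2)*(s + 4)*(s - 5)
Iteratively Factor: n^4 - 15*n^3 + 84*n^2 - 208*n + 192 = (n - 4)*(n^3 - 11*n^2 + 40*n - 48) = (n - 4)^2*(n^2 - 7*n + 12) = (n - 4)^3*(n - 3)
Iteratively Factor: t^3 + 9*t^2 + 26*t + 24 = (t + 4)*(t^2 + 5*t + 6) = (t + 2)*(t + 4)*(t + 3)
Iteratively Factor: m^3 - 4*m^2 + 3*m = (m - 1)*(m^2 - 3*m) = (m - 3)*(m - 1)*(m)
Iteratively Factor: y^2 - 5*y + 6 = (y - 2)*(y - 3)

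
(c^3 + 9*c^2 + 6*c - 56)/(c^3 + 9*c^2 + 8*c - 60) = (c^2 + 11*c + 28)/(c^2 + 11*c + 30)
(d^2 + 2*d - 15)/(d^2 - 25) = (d - 3)/(d - 5)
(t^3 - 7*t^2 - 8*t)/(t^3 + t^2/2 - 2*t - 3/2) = 2*t*(t - 8)/(2*t^2 - t - 3)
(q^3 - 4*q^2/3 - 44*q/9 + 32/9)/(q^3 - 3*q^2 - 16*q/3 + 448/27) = 3*(3*q^2 + 4*q - 4)/(9*q^2 - 3*q - 56)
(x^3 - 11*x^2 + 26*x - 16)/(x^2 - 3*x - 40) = (x^2 - 3*x + 2)/(x + 5)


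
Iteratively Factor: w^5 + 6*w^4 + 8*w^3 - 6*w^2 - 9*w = (w)*(w^4 + 6*w^3 + 8*w^2 - 6*w - 9) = w*(w - 1)*(w^3 + 7*w^2 + 15*w + 9) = w*(w - 1)*(w + 3)*(w^2 + 4*w + 3) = w*(w - 1)*(w + 1)*(w + 3)*(w + 3)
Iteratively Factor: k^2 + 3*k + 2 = (k + 2)*(k + 1)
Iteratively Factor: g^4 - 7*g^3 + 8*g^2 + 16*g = (g)*(g^3 - 7*g^2 + 8*g + 16) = g*(g - 4)*(g^2 - 3*g - 4) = g*(g - 4)*(g + 1)*(g - 4)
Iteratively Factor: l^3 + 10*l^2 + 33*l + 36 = (l + 3)*(l^2 + 7*l + 12) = (l + 3)*(l + 4)*(l + 3)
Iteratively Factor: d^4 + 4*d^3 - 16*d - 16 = (d + 2)*(d^3 + 2*d^2 - 4*d - 8) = (d + 2)^2*(d^2 - 4) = (d - 2)*(d + 2)^2*(d + 2)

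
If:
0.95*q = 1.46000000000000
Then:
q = 1.54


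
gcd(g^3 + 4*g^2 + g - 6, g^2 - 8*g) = 1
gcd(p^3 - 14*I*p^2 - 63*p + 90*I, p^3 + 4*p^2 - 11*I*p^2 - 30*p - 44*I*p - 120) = p^2 - 11*I*p - 30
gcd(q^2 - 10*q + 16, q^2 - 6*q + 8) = q - 2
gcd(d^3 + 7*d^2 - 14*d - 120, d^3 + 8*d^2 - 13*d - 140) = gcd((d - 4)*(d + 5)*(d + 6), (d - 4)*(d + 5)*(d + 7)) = d^2 + d - 20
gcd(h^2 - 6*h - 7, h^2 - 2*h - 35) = h - 7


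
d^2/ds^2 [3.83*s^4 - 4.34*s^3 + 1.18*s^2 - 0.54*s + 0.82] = 45.96*s^2 - 26.04*s + 2.36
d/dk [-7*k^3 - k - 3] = -21*k^2 - 1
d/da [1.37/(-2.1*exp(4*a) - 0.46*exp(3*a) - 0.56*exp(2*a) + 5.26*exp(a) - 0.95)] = (11.508*exp(3*a) + 1.8906*exp(2*a) + 1.5344*exp(a) - 7.2062)*exp(a)/(2.1*exp(4*a) + 0.46*exp(3*a) + 0.56*exp(2*a) - 5.26*exp(a) + 0.95)^2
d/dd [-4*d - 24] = -4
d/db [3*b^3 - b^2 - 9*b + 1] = 9*b^2 - 2*b - 9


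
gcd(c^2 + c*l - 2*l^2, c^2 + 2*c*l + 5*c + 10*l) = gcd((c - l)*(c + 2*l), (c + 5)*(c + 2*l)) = c + 2*l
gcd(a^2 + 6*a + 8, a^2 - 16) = a + 4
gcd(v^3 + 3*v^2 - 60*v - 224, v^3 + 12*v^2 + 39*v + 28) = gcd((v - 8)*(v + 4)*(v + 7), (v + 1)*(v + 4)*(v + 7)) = v^2 + 11*v + 28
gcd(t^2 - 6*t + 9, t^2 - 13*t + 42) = 1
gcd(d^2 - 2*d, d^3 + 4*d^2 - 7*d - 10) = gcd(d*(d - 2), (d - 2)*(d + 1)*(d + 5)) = d - 2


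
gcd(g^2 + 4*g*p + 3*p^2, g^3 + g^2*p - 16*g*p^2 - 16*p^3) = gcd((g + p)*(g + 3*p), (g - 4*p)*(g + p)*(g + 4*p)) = g + p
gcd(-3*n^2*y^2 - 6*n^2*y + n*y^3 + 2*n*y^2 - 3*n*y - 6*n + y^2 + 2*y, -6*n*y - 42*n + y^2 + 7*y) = 1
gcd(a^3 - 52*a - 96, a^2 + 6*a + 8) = a + 2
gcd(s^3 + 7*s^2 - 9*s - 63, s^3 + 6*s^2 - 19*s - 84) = s^2 + 10*s + 21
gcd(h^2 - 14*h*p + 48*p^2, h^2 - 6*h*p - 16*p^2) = -h + 8*p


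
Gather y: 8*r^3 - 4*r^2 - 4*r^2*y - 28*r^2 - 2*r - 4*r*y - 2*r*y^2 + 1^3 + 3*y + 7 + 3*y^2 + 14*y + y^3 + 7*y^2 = 8*r^3 - 32*r^2 - 2*r + y^3 + y^2*(10 - 2*r) + y*(-4*r^2 - 4*r + 17) + 8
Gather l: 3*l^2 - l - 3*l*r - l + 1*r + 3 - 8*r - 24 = 3*l^2 + l*(-3*r - 2) - 7*r - 21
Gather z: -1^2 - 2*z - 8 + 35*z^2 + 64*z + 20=35*z^2 + 62*z + 11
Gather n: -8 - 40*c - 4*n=-40*c - 4*n - 8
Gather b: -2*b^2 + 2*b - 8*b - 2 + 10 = -2*b^2 - 6*b + 8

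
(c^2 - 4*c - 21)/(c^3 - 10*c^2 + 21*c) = (c + 3)/(c*(c - 3))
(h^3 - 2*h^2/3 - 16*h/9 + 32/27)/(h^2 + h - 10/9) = (9*h^2 - 16)/(3*(3*h + 5))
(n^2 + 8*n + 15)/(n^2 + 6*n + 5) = (n + 3)/(n + 1)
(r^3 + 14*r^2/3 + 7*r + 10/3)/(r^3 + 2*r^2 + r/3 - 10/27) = 9*(r^2 + 3*r + 2)/(9*r^2 + 3*r - 2)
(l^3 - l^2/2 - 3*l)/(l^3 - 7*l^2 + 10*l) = (l + 3/2)/(l - 5)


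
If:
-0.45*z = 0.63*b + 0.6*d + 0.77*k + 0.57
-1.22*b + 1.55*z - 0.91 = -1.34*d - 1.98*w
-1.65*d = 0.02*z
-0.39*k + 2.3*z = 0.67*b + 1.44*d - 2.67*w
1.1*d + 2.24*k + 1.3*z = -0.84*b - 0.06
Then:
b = -1.61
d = -0.01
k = -0.11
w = -1.47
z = 1.20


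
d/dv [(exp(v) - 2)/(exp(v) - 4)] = -2*exp(v)/(exp(v) - 4)^2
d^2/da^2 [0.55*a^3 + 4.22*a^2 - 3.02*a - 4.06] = 3.3*a + 8.44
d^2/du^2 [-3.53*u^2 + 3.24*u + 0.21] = -7.06000000000000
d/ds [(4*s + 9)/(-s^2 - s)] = (4*s^2 + 18*s + 9)/(s^2*(s^2 + 2*s + 1))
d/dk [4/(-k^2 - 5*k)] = 4*(2*k + 5)/(k^2*(k + 5)^2)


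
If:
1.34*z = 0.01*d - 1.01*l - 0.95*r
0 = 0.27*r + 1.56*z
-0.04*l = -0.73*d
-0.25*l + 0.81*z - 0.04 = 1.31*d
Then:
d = -0.02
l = -0.32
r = 0.45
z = -0.08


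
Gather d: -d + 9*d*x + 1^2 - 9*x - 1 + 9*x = d*(9*x - 1)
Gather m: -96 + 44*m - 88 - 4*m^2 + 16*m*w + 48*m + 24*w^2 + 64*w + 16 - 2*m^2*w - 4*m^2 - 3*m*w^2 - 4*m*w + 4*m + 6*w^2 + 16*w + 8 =m^2*(-2*w - 8) + m*(-3*w^2 + 12*w + 96) + 30*w^2 + 80*w - 160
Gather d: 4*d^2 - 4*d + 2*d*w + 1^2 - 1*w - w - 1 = 4*d^2 + d*(2*w - 4) - 2*w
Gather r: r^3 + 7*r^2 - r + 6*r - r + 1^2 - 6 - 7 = r^3 + 7*r^2 + 4*r - 12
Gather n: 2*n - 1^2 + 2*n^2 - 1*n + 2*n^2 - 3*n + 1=4*n^2 - 2*n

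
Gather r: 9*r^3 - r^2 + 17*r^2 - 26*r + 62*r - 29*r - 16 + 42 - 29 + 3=9*r^3 + 16*r^2 + 7*r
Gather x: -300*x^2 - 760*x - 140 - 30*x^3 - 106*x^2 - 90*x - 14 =-30*x^3 - 406*x^2 - 850*x - 154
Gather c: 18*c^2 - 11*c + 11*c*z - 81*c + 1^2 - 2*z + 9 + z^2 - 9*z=18*c^2 + c*(11*z - 92) + z^2 - 11*z + 10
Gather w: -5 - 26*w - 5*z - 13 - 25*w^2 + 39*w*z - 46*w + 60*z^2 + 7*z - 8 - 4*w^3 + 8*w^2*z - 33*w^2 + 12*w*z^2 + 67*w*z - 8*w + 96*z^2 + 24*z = -4*w^3 + w^2*(8*z - 58) + w*(12*z^2 + 106*z - 80) + 156*z^2 + 26*z - 26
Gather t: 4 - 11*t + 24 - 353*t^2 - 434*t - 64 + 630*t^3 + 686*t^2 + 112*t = 630*t^3 + 333*t^2 - 333*t - 36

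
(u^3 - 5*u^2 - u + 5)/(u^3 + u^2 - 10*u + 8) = (u^2 - 4*u - 5)/(u^2 + 2*u - 8)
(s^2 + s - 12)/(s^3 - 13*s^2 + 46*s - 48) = (s + 4)/(s^2 - 10*s + 16)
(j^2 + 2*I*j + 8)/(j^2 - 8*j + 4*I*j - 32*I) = (j - 2*I)/(j - 8)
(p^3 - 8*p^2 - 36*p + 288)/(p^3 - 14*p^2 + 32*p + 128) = (p^2 - 36)/(p^2 - 6*p - 16)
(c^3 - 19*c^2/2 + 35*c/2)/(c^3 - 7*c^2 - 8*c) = (-2*c^2 + 19*c - 35)/(2*(-c^2 + 7*c + 8))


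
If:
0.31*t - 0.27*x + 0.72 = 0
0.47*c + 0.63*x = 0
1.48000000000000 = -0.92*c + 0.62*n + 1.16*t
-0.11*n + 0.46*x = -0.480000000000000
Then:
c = -0.41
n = 5.63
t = -2.06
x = 0.30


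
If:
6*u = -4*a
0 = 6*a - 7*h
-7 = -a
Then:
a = 7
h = 6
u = -14/3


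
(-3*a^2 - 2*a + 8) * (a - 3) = -3*a^3 + 7*a^2 + 14*a - 24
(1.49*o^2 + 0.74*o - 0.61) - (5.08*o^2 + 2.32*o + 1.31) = -3.59*o^2 - 1.58*o - 1.92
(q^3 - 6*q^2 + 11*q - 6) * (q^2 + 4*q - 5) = q^5 - 2*q^4 - 18*q^3 + 68*q^2 - 79*q + 30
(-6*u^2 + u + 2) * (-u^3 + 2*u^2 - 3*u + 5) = 6*u^5 - 13*u^4 + 18*u^3 - 29*u^2 - u + 10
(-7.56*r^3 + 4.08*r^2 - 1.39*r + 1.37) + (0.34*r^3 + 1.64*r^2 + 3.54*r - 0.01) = -7.22*r^3 + 5.72*r^2 + 2.15*r + 1.36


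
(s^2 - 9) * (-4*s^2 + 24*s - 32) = -4*s^4 + 24*s^3 + 4*s^2 - 216*s + 288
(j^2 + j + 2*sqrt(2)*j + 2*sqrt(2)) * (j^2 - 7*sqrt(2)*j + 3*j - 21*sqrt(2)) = j^4 - 5*sqrt(2)*j^3 + 4*j^3 - 20*sqrt(2)*j^2 - 25*j^2 - 112*j - 15*sqrt(2)*j - 84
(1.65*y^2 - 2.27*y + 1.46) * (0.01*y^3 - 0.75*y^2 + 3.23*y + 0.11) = 0.0165*y^5 - 1.2602*y^4 + 7.0466*y^3 - 8.2456*y^2 + 4.4661*y + 0.1606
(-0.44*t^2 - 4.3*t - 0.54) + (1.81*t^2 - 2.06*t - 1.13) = 1.37*t^2 - 6.36*t - 1.67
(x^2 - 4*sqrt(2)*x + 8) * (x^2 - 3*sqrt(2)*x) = x^4 - 7*sqrt(2)*x^3 + 32*x^2 - 24*sqrt(2)*x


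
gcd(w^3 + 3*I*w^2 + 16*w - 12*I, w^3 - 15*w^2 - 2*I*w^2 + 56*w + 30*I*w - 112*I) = w - 2*I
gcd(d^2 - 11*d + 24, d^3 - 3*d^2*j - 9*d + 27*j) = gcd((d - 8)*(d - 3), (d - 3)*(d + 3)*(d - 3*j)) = d - 3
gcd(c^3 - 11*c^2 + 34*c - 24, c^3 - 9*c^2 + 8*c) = c - 1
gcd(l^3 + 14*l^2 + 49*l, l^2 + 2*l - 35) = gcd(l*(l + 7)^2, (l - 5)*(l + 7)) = l + 7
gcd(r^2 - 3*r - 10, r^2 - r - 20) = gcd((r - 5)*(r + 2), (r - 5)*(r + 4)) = r - 5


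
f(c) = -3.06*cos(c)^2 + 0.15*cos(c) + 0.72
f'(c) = 6.12*sin(c)*cos(c) - 0.15*sin(c)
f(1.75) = 0.60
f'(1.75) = -1.22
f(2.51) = -1.39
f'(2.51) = -3.00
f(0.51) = -1.48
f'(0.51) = 2.53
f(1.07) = 0.09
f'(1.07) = 2.45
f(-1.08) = 0.11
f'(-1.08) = -2.41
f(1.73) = 0.62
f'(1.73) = -1.11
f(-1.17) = 0.31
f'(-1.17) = -2.06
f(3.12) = -2.49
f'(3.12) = -0.14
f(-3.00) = -2.43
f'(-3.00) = 0.88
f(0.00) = -2.19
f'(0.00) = 0.00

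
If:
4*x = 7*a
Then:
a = 4*x/7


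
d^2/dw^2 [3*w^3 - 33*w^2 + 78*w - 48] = 18*w - 66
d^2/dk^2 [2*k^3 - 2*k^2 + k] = 12*k - 4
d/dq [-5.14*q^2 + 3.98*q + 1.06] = 3.98 - 10.28*q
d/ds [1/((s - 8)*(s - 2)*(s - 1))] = (-(s - 8)*(s - 2) - (s - 8)*(s - 1) - (s - 2)*(s - 1))/((s - 8)^2*(s - 2)^2*(s - 1)^2)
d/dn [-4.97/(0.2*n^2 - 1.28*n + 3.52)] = (1.988*n - 6.3616)/(0.2*n^2 - 1.28*n + 3.52)^2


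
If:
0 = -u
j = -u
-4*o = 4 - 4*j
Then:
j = 0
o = -1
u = 0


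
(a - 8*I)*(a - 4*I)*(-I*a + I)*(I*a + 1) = a^4 - a^3 - 13*I*a^3 - 44*a^2 + 13*I*a^2 + 44*a + 32*I*a - 32*I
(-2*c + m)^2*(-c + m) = -4*c^3 + 8*c^2*m - 5*c*m^2 + m^3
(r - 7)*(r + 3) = r^2 - 4*r - 21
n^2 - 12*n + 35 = (n - 7)*(n - 5)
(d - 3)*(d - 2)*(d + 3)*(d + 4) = d^4 + 2*d^3 - 17*d^2 - 18*d + 72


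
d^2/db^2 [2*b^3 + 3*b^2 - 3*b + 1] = 12*b + 6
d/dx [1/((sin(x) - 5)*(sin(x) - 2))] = (7 - 2*sin(x))*cos(x)/((sin(x) - 5)^2*(sin(x) - 2)^2)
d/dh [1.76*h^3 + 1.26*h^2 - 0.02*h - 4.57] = 5.28*h^2 + 2.52*h - 0.02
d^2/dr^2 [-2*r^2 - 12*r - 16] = -4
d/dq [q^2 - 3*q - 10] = 2*q - 3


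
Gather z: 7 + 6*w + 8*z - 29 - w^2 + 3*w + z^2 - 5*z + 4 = -w^2 + 9*w + z^2 + 3*z - 18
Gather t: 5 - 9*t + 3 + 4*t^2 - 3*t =4*t^2 - 12*t + 8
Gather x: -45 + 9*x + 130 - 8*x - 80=x + 5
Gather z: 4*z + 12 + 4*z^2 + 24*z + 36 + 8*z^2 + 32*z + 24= 12*z^2 + 60*z + 72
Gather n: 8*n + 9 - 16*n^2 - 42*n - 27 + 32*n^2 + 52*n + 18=16*n^2 + 18*n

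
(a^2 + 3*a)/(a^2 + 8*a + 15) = a/(a + 5)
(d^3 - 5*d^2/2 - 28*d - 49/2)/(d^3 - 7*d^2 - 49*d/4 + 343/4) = 2*(d + 1)/(2*d - 7)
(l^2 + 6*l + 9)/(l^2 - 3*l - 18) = (l + 3)/(l - 6)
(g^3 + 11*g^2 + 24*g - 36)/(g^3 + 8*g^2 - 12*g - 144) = (g - 1)/(g - 4)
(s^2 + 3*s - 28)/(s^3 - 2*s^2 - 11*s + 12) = (s + 7)/(s^2 + 2*s - 3)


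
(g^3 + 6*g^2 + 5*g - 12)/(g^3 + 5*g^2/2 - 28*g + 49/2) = 2*(g^2 + 7*g + 12)/(2*g^2 + 7*g - 49)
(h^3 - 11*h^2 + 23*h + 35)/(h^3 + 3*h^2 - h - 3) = (h^2 - 12*h + 35)/(h^2 + 2*h - 3)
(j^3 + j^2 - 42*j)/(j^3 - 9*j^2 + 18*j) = (j + 7)/(j - 3)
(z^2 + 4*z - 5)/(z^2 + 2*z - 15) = (z - 1)/(z - 3)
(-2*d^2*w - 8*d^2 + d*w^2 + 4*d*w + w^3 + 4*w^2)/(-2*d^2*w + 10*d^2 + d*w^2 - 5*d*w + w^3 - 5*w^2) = (w + 4)/(w - 5)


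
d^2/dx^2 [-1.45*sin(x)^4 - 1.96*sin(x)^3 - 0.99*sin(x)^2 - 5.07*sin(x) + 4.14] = 23.2*sin(x)^4 + 17.64*sin(x)^3 - 13.44*sin(x)^2 - 6.69*sin(x) - 1.98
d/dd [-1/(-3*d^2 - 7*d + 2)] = (-6*d - 7)/(3*d^2 + 7*d - 2)^2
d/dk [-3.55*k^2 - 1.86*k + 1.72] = -7.1*k - 1.86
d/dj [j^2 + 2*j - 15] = 2*j + 2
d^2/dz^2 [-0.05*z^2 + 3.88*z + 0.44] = -0.100000000000000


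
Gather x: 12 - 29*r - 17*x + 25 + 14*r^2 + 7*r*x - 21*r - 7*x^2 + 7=14*r^2 - 50*r - 7*x^2 + x*(7*r - 17) + 44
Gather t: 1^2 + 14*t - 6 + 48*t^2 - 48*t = 48*t^2 - 34*t - 5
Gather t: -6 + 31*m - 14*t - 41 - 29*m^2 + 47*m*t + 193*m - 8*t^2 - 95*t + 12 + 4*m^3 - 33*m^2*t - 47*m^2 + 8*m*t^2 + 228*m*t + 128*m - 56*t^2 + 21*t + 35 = 4*m^3 - 76*m^2 + 352*m + t^2*(8*m - 64) + t*(-33*m^2 + 275*m - 88)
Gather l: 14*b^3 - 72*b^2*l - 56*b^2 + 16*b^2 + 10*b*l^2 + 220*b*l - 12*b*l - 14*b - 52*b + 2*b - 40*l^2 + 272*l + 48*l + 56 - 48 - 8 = 14*b^3 - 40*b^2 - 64*b + l^2*(10*b - 40) + l*(-72*b^2 + 208*b + 320)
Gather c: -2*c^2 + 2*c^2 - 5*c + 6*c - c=0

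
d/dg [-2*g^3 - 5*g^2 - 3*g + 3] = -6*g^2 - 10*g - 3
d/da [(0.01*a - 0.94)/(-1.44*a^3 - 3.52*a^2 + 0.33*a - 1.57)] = (0.0288*a^3 - 4.0256*a^2 - 6.6176*a + 0.2945)/(2.0736*a^6 + 10.1376*a^5 + 11.44*a^4 + 2.1984*a^3 + 11.1617*a^2 - 1.0362*a + 2.4649)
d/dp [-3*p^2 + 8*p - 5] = 8 - 6*p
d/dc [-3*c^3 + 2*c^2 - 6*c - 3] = -9*c^2 + 4*c - 6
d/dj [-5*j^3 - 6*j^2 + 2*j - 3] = -15*j^2 - 12*j + 2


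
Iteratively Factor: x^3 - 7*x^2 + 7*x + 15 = (x - 3)*(x^2 - 4*x - 5) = (x - 5)*(x - 3)*(x + 1)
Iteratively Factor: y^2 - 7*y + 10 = (y - 2)*(y - 5)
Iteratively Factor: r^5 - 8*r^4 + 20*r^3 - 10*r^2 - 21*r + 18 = (r + 1)*(r^4 - 9*r^3 + 29*r^2 - 39*r + 18) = (r - 1)*(r + 1)*(r^3 - 8*r^2 + 21*r - 18) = (r - 3)*(r - 1)*(r + 1)*(r^2 - 5*r + 6) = (r - 3)^2*(r - 1)*(r + 1)*(r - 2)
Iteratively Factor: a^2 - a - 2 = (a - 2)*(a + 1)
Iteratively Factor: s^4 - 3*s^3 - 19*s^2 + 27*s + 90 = (s - 3)*(s^3 - 19*s - 30) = (s - 3)*(s + 3)*(s^2 - 3*s - 10) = (s - 3)*(s + 2)*(s + 3)*(s - 5)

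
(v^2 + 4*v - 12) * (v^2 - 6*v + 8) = v^4 - 2*v^3 - 28*v^2 + 104*v - 96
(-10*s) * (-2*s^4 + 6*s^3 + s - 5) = 20*s^5 - 60*s^4 - 10*s^2 + 50*s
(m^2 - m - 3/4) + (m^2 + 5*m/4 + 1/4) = 2*m^2 + m/4 - 1/2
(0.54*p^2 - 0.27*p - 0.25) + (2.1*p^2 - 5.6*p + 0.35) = 2.64*p^2 - 5.87*p + 0.1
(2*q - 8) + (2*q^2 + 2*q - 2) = 2*q^2 + 4*q - 10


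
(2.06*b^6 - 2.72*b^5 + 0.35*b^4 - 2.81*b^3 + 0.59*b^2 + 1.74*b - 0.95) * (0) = 0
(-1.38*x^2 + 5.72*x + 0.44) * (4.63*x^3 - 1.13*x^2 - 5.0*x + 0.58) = -6.3894*x^5 + 28.043*x^4 + 2.4736*x^3 - 29.8976*x^2 + 1.1176*x + 0.2552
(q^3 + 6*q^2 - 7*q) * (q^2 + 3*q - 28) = q^5 + 9*q^4 - 17*q^3 - 189*q^2 + 196*q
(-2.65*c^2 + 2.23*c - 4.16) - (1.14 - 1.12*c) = -2.65*c^2 + 3.35*c - 5.3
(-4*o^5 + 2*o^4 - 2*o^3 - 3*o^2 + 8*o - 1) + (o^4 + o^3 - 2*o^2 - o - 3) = -4*o^5 + 3*o^4 - o^3 - 5*o^2 + 7*o - 4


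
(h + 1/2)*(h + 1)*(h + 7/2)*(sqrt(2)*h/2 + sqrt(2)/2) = sqrt(2)*h^4/2 + 3*sqrt(2)*h^3 + 43*sqrt(2)*h^2/8 + 15*sqrt(2)*h/4 + 7*sqrt(2)/8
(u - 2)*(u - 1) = u^2 - 3*u + 2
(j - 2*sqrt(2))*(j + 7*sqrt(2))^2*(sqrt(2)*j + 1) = sqrt(2)*j^4 + 25*j^3 + 54*sqrt(2)*j^2 - 350*j - 196*sqrt(2)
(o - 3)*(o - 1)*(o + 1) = o^3 - 3*o^2 - o + 3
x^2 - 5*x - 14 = (x - 7)*(x + 2)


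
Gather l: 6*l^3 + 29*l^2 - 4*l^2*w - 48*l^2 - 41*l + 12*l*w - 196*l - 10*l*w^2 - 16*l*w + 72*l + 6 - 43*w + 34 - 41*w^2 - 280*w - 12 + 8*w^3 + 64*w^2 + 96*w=6*l^3 + l^2*(-4*w - 19) + l*(-10*w^2 - 4*w - 165) + 8*w^3 + 23*w^2 - 227*w + 28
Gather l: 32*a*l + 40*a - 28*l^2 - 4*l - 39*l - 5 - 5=40*a - 28*l^2 + l*(32*a - 43) - 10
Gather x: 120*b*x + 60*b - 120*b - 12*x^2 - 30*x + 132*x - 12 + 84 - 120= -60*b - 12*x^2 + x*(120*b + 102) - 48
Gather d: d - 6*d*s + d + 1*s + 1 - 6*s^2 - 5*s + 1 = d*(2 - 6*s) - 6*s^2 - 4*s + 2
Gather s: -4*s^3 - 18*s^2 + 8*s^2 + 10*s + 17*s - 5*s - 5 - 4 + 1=-4*s^3 - 10*s^2 + 22*s - 8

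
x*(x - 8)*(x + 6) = x^3 - 2*x^2 - 48*x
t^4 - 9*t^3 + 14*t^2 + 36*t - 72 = (t - 6)*(t - 3)*(t - 2)*(t + 2)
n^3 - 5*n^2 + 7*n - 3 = (n - 3)*(n - 1)^2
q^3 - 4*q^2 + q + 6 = (q - 3)*(q - 2)*(q + 1)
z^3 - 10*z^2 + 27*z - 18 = (z - 6)*(z - 3)*(z - 1)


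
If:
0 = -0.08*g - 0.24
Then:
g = -3.00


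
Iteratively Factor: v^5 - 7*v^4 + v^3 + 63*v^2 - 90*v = (v + 3)*(v^4 - 10*v^3 + 31*v^2 - 30*v) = (v - 3)*(v + 3)*(v^3 - 7*v^2 + 10*v) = v*(v - 3)*(v + 3)*(v^2 - 7*v + 10) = v*(v - 3)*(v - 2)*(v + 3)*(v - 5)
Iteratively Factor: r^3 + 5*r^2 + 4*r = (r + 1)*(r^2 + 4*r) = (r + 1)*(r + 4)*(r)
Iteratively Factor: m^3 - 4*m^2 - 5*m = (m + 1)*(m^2 - 5*m) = m*(m + 1)*(m - 5)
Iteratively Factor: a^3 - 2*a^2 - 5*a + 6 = (a - 1)*(a^2 - a - 6) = (a - 3)*(a - 1)*(a + 2)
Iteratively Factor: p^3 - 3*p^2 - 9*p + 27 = (p - 3)*(p^2 - 9) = (p - 3)*(p + 3)*(p - 3)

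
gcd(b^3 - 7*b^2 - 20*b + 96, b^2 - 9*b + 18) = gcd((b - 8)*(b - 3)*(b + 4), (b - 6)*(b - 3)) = b - 3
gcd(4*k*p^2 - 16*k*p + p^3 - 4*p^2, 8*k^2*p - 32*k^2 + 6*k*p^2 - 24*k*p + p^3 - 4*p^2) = 4*k*p - 16*k + p^2 - 4*p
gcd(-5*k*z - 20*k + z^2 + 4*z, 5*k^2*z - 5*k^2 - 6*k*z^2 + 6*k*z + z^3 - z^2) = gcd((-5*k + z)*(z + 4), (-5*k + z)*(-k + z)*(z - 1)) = -5*k + z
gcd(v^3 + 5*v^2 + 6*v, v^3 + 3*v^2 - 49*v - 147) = v + 3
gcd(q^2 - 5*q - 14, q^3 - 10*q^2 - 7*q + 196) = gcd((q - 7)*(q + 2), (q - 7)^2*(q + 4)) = q - 7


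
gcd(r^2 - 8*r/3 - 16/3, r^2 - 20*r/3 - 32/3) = r + 4/3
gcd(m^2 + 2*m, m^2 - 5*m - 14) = m + 2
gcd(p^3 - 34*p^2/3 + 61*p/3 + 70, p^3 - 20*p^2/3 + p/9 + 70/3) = p^2 - 13*p/3 - 10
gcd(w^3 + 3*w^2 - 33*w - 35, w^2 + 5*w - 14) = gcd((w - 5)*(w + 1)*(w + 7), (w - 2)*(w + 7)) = w + 7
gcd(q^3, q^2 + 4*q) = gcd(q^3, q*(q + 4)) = q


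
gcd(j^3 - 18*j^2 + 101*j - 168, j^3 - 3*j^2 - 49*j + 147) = j^2 - 10*j + 21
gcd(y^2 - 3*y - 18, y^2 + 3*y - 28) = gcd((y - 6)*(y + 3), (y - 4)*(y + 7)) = 1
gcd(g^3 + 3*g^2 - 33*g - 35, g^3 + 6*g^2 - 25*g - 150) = g - 5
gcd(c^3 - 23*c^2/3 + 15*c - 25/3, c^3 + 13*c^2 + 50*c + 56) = 1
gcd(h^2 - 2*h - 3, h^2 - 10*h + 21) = h - 3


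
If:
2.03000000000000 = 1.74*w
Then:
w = 1.17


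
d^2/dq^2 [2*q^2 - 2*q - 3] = 4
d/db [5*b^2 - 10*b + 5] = 10*b - 10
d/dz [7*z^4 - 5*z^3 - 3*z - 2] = 28*z^3 - 15*z^2 - 3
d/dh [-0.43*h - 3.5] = -0.430000000000000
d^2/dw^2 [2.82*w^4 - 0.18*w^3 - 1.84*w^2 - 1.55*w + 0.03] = 33.84*w^2 - 1.08*w - 3.68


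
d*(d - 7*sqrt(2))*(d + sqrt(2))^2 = d^4 - 5*sqrt(2)*d^3 - 26*d^2 - 14*sqrt(2)*d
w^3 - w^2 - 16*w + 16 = (w - 4)*(w - 1)*(w + 4)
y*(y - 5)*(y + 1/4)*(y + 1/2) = y^4 - 17*y^3/4 - 29*y^2/8 - 5*y/8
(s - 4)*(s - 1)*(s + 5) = s^3 - 21*s + 20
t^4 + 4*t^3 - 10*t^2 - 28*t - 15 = (t - 3)*(t + 1)^2*(t + 5)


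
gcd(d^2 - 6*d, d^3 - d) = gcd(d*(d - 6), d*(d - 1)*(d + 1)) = d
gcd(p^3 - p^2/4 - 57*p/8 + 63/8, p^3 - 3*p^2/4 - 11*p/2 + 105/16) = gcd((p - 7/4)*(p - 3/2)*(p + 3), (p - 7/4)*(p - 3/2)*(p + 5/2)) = p^2 - 13*p/4 + 21/8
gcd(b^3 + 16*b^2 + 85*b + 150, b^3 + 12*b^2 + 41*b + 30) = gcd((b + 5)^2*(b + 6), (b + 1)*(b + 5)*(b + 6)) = b^2 + 11*b + 30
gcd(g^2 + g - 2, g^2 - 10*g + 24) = 1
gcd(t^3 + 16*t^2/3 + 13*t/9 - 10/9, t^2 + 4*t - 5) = t + 5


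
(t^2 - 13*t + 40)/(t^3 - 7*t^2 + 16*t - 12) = (t^2 - 13*t + 40)/(t^3 - 7*t^2 + 16*t - 12)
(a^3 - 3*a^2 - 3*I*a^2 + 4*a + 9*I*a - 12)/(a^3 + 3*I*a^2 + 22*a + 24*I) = (a - 3)/(a + 6*I)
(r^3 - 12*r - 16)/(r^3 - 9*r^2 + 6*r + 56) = (r + 2)/(r - 7)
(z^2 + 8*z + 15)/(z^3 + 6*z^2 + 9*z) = (z + 5)/(z*(z + 3))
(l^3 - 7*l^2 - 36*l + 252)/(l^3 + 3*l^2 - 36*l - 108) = (l - 7)/(l + 3)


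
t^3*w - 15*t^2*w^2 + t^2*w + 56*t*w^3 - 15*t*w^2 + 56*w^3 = (t - 8*w)*(t - 7*w)*(t*w + w)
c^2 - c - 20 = (c - 5)*(c + 4)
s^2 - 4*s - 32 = (s - 8)*(s + 4)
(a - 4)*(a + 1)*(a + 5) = a^3 + 2*a^2 - 19*a - 20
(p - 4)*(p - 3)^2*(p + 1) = p^4 - 9*p^3 + 23*p^2 - 3*p - 36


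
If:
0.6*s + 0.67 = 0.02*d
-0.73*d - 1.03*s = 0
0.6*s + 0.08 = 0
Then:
No Solution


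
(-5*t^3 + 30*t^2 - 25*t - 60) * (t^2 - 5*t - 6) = -5*t^5 + 55*t^4 - 145*t^3 - 115*t^2 + 450*t + 360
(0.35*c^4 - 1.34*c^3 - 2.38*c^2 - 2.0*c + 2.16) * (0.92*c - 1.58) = 0.322*c^5 - 1.7858*c^4 - 0.0723999999999996*c^3 + 1.9204*c^2 + 5.1472*c - 3.4128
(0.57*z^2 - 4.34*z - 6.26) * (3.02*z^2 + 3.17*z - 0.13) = 1.7214*z^4 - 11.2999*z^3 - 32.7371*z^2 - 19.28*z + 0.8138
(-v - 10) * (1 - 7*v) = 7*v^2 + 69*v - 10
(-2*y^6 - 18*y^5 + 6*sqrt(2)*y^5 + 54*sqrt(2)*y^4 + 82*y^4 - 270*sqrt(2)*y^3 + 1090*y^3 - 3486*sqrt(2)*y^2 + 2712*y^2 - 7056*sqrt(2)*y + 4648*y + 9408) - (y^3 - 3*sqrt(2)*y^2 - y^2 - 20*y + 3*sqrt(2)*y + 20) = -2*y^6 - 18*y^5 + 6*sqrt(2)*y^5 + 54*sqrt(2)*y^4 + 82*y^4 - 270*sqrt(2)*y^3 + 1089*y^3 - 3483*sqrt(2)*y^2 + 2713*y^2 - 7059*sqrt(2)*y + 4668*y + 9388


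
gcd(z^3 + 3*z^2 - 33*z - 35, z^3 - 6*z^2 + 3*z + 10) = z^2 - 4*z - 5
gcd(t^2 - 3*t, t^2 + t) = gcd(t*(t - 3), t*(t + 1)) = t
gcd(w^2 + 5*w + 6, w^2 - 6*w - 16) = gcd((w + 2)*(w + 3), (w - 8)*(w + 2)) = w + 2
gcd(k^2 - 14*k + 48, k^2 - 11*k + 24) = k - 8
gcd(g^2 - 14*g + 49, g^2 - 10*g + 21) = g - 7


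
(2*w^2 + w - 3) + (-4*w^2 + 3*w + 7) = -2*w^2 + 4*w + 4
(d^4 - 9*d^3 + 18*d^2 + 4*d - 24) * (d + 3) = d^5 - 6*d^4 - 9*d^3 + 58*d^2 - 12*d - 72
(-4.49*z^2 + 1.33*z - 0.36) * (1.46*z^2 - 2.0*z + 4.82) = -6.5554*z^4 + 10.9218*z^3 - 24.8274*z^2 + 7.1306*z - 1.7352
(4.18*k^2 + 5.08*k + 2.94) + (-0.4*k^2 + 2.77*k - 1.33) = 3.78*k^2 + 7.85*k + 1.61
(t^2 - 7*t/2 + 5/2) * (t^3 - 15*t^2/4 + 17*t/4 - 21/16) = t^5 - 29*t^4/4 + 159*t^3/8 - 409*t^2/16 + 487*t/32 - 105/32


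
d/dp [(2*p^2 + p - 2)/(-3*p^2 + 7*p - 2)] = (17*p^2 - 20*p + 12)/(9*p^4 - 42*p^3 + 61*p^2 - 28*p + 4)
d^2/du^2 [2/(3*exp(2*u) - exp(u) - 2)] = 2*((1 - 12*exp(u))*(-3*exp(2*u) + exp(u) + 2) - 2*(6*exp(u) - 1)^2*exp(u))*exp(u)/(-3*exp(2*u) + exp(u) + 2)^3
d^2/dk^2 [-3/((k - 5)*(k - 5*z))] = 6*(-(k - 5)^2 - (k - 5)*(k - 5*z) - (k - 5*z)^2)/((k - 5)^3*(k - 5*z)^3)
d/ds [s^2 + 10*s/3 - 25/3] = 2*s + 10/3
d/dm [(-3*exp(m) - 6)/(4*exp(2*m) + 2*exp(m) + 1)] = (12*exp(2*m) + 48*exp(m) + 9)*exp(m)/(16*exp(4*m) + 16*exp(3*m) + 12*exp(2*m) + 4*exp(m) + 1)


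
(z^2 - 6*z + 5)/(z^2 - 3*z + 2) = (z - 5)/(z - 2)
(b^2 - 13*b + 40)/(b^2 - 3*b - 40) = (b - 5)/(b + 5)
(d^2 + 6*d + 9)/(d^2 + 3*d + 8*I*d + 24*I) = (d + 3)/(d + 8*I)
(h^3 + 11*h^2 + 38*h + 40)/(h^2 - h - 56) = (h^3 + 11*h^2 + 38*h + 40)/(h^2 - h - 56)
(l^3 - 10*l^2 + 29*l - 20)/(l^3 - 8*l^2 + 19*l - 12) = (l - 5)/(l - 3)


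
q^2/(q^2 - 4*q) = q/(q - 4)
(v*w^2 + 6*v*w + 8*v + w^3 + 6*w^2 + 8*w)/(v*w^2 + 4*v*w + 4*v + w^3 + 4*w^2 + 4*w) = (w + 4)/(w + 2)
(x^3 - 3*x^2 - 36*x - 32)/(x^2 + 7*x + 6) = (x^2 - 4*x - 32)/(x + 6)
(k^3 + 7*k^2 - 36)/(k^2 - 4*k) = (k^3 + 7*k^2 - 36)/(k*(k - 4))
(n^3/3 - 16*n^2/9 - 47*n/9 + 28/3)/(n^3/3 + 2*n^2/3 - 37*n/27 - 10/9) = 3*(3*n^2 - 25*n + 28)/(9*n^2 - 9*n - 10)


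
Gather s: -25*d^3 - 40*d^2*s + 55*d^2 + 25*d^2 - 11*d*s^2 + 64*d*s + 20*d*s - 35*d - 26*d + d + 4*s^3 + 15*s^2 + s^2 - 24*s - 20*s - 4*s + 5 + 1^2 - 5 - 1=-25*d^3 + 80*d^2 - 60*d + 4*s^3 + s^2*(16 - 11*d) + s*(-40*d^2 + 84*d - 48)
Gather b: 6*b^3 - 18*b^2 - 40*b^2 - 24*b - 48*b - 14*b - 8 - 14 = 6*b^3 - 58*b^2 - 86*b - 22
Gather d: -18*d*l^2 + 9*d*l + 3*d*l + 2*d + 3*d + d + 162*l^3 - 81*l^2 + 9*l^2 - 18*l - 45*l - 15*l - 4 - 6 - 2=d*(-18*l^2 + 12*l + 6) + 162*l^3 - 72*l^2 - 78*l - 12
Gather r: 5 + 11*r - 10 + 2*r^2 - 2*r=2*r^2 + 9*r - 5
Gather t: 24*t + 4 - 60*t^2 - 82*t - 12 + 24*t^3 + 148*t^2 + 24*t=24*t^3 + 88*t^2 - 34*t - 8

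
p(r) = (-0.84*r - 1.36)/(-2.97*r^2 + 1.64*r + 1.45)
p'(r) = (-0.84*r - 1.36)*(5.94*r - 1.64)/(-2.97*r^2 + 1.64*r + 1.45)^2 - 0.84/(-2.97*r^2 + 1.64*r + 1.45) = (-2.4948*r^2 - 8.0784*r + 1.0124)/(8.8209*r^4 - 9.7416*r^3 - 5.9234*r^2 + 4.756*r + 2.1025)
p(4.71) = 0.09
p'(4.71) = -0.03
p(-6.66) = -0.03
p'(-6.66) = -0.00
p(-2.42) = -0.03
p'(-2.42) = 0.02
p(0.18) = -0.92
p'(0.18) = -0.19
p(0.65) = -1.51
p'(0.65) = -3.33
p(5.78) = 0.07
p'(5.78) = -0.02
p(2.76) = 0.22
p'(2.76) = -0.15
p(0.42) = -1.06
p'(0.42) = -1.08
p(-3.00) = -0.04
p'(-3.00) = 0.00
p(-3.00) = -0.04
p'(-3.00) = 0.00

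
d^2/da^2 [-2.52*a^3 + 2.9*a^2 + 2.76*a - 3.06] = 5.8 - 15.12*a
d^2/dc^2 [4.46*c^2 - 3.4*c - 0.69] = 8.92000000000000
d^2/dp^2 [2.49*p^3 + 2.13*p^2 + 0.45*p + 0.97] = 14.94*p + 4.26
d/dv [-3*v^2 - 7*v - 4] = -6*v - 7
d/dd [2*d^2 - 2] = 4*d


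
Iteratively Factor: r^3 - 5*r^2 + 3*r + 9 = (r - 3)*(r^2 - 2*r - 3) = (r - 3)*(r + 1)*(r - 3)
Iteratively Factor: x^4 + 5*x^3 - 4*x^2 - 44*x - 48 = (x + 2)*(x^3 + 3*x^2 - 10*x - 24) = (x + 2)*(x + 4)*(x^2 - x - 6) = (x + 2)^2*(x + 4)*(x - 3)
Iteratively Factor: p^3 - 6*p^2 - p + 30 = (p - 3)*(p^2 - 3*p - 10) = (p - 5)*(p - 3)*(p + 2)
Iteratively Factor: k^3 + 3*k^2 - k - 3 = (k + 3)*(k^2 - 1) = (k - 1)*(k + 3)*(k + 1)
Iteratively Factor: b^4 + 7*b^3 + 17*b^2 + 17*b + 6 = (b + 1)*(b^3 + 6*b^2 + 11*b + 6) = (b + 1)*(b + 3)*(b^2 + 3*b + 2) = (b + 1)*(b + 2)*(b + 3)*(b + 1)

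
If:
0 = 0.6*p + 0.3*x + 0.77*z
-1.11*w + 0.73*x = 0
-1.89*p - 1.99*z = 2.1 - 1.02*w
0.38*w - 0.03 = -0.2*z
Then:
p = 1.90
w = 1.25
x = 1.90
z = -2.22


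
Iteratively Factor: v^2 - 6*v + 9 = (v - 3)*(v - 3)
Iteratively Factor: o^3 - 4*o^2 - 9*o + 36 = (o - 4)*(o^2 - 9) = (o - 4)*(o - 3)*(o + 3)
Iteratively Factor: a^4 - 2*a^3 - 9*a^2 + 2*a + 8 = (a + 2)*(a^3 - 4*a^2 - a + 4) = (a + 1)*(a + 2)*(a^2 - 5*a + 4) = (a - 1)*(a + 1)*(a + 2)*(a - 4)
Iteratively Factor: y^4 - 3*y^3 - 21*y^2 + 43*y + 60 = (y - 5)*(y^3 + 2*y^2 - 11*y - 12) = (y - 5)*(y + 1)*(y^2 + y - 12) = (y - 5)*(y - 3)*(y + 1)*(y + 4)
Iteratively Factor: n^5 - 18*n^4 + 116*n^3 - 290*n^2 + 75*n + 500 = (n - 5)*(n^4 - 13*n^3 + 51*n^2 - 35*n - 100) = (n - 5)^2*(n^3 - 8*n^2 + 11*n + 20) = (n - 5)^3*(n^2 - 3*n - 4) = (n - 5)^3*(n - 4)*(n + 1)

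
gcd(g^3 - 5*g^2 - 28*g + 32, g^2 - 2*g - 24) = g + 4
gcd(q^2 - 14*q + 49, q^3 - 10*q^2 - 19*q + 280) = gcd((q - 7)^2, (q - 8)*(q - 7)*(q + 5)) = q - 7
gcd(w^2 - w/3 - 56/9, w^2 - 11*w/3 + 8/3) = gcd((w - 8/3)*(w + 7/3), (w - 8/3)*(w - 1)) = w - 8/3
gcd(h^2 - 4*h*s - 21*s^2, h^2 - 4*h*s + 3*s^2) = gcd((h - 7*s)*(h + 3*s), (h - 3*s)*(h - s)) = 1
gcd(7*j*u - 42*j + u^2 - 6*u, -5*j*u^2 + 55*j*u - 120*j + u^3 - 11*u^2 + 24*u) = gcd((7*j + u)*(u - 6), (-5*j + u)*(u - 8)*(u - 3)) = 1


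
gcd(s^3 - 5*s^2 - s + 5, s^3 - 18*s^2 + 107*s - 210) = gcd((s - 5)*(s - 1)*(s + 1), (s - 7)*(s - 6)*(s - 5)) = s - 5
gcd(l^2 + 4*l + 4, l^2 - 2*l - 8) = l + 2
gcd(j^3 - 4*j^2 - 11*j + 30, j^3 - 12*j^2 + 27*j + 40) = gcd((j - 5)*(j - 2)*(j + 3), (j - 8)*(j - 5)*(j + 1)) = j - 5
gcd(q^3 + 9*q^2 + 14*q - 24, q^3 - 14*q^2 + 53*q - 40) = q - 1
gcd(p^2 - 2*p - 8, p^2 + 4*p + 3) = 1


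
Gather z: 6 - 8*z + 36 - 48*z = 42 - 56*z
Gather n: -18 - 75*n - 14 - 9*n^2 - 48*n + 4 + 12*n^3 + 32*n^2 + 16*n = 12*n^3 + 23*n^2 - 107*n - 28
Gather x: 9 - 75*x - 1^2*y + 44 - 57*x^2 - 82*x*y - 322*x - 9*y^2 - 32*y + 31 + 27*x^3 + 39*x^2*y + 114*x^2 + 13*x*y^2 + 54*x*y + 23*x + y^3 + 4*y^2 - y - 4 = 27*x^3 + x^2*(39*y + 57) + x*(13*y^2 - 28*y - 374) + y^3 - 5*y^2 - 34*y + 80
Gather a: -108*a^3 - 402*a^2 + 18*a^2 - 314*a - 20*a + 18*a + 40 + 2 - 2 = -108*a^3 - 384*a^2 - 316*a + 40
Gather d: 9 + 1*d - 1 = d + 8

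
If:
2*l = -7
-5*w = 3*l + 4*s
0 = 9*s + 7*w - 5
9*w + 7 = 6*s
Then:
No Solution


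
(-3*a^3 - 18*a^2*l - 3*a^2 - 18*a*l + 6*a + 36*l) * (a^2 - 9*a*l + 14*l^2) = -3*a^5 + 9*a^4*l - 3*a^4 + 120*a^3*l^2 + 9*a^3*l + 6*a^3 - 252*a^2*l^3 + 120*a^2*l^2 - 18*a^2*l - 252*a*l^3 - 240*a*l^2 + 504*l^3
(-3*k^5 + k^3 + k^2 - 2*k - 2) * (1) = -3*k^5 + k^3 + k^2 - 2*k - 2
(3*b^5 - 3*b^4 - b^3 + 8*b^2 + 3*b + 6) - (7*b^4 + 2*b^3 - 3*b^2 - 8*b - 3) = 3*b^5 - 10*b^4 - 3*b^3 + 11*b^2 + 11*b + 9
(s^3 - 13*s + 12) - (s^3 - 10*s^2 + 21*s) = 10*s^2 - 34*s + 12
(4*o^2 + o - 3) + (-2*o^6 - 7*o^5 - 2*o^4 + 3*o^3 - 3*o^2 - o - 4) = -2*o^6 - 7*o^5 - 2*o^4 + 3*o^3 + o^2 - 7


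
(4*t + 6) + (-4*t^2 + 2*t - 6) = -4*t^2 + 6*t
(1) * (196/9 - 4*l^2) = 196/9 - 4*l^2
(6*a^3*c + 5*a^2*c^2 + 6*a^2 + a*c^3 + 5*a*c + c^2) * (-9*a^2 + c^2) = -54*a^5*c - 45*a^4*c^2 - 54*a^4 - 3*a^3*c^3 - 45*a^3*c + 5*a^2*c^4 - 3*a^2*c^2 + a*c^5 + 5*a*c^3 + c^4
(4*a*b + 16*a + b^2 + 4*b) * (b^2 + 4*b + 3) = 4*a*b^3 + 32*a*b^2 + 76*a*b + 48*a + b^4 + 8*b^3 + 19*b^2 + 12*b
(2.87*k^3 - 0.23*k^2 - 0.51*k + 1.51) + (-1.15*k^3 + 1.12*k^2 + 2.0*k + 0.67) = 1.72*k^3 + 0.89*k^2 + 1.49*k + 2.18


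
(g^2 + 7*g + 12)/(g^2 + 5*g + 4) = (g + 3)/(g + 1)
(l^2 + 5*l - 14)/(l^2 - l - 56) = (l - 2)/(l - 8)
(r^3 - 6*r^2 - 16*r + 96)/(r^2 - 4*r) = r - 2 - 24/r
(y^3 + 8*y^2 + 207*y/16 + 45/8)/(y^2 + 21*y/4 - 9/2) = (16*y^2 + 32*y + 15)/(4*(4*y - 3))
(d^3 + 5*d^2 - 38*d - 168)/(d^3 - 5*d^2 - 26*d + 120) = (d^2 + 11*d + 28)/(d^2 + d - 20)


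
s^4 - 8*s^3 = s^3*(s - 8)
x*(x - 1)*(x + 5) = x^3 + 4*x^2 - 5*x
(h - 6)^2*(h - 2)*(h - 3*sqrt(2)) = h^4 - 14*h^3 - 3*sqrt(2)*h^3 + 42*sqrt(2)*h^2 + 60*h^2 - 180*sqrt(2)*h - 72*h + 216*sqrt(2)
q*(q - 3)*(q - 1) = q^3 - 4*q^2 + 3*q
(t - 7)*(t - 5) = t^2 - 12*t + 35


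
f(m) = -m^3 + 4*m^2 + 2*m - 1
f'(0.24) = 3.75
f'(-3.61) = -65.98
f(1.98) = 10.88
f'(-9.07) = -317.35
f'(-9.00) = -313.00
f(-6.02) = 350.09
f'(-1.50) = -16.75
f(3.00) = 14.00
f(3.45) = 12.45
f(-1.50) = 8.38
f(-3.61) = 90.95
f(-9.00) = 1034.00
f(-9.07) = 1056.06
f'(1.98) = 6.08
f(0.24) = -0.30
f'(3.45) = -6.11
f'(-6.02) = -154.88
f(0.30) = -0.07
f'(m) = -3*m^2 + 8*m + 2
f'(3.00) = -1.00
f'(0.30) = 4.13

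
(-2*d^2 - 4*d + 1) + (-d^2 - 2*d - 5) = -3*d^2 - 6*d - 4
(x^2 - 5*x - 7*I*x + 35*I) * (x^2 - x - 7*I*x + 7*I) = x^4 - 6*x^3 - 14*I*x^3 - 44*x^2 + 84*I*x^2 + 294*x - 70*I*x - 245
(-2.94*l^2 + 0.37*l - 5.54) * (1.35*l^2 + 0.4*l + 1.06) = -3.969*l^4 - 0.6765*l^3 - 10.4474*l^2 - 1.8238*l - 5.8724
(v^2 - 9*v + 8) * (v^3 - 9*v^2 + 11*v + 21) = v^5 - 18*v^4 + 100*v^3 - 150*v^2 - 101*v + 168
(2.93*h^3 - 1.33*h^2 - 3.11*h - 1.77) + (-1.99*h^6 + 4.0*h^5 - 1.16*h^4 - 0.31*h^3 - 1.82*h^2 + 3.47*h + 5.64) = -1.99*h^6 + 4.0*h^5 - 1.16*h^4 + 2.62*h^3 - 3.15*h^2 + 0.36*h + 3.87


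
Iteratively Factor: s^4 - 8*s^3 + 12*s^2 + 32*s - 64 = (s - 4)*(s^3 - 4*s^2 - 4*s + 16) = (s - 4)^2*(s^2 - 4) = (s - 4)^2*(s - 2)*(s + 2)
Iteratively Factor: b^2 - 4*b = (b)*(b - 4)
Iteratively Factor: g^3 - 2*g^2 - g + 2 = (g - 1)*(g^2 - g - 2) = (g - 2)*(g - 1)*(g + 1)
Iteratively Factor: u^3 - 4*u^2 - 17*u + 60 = (u - 5)*(u^2 + u - 12) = (u - 5)*(u - 3)*(u + 4)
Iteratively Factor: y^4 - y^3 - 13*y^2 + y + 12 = (y - 1)*(y^3 - 13*y - 12) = (y - 4)*(y - 1)*(y^2 + 4*y + 3) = (y - 4)*(y - 1)*(y + 1)*(y + 3)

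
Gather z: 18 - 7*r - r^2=-r^2 - 7*r + 18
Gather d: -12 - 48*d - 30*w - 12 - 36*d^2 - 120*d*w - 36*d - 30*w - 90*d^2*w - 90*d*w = d^2*(-90*w - 36) + d*(-210*w - 84) - 60*w - 24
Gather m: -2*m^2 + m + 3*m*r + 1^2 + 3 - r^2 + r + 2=-2*m^2 + m*(3*r + 1) - r^2 + r + 6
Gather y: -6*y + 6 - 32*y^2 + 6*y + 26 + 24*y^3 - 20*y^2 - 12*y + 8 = 24*y^3 - 52*y^2 - 12*y + 40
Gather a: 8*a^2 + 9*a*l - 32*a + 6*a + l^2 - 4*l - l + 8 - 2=8*a^2 + a*(9*l - 26) + l^2 - 5*l + 6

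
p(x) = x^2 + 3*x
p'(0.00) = 3.00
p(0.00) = 0.00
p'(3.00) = 9.00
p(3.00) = 18.00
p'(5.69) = 14.38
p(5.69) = 49.45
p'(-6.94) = -10.88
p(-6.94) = 27.34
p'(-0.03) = 2.94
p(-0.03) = -0.09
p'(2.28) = 7.56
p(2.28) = 12.04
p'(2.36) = 7.72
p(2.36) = 12.65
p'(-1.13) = 0.74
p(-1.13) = -2.11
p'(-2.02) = -1.04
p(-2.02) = -1.98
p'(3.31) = 9.62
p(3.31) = 20.89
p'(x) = 2*x + 3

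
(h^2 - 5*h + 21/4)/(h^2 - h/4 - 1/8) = 2*(-4*h^2 + 20*h - 21)/(-8*h^2 + 2*h + 1)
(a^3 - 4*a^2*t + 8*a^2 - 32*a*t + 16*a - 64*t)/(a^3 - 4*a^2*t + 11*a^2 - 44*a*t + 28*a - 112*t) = (a + 4)/(a + 7)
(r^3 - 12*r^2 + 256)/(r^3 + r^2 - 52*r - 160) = (r - 8)/(r + 5)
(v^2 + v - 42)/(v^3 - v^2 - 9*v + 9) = (v^2 + v - 42)/(v^3 - v^2 - 9*v + 9)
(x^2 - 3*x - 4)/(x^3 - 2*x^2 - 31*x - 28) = (x - 4)/(x^2 - 3*x - 28)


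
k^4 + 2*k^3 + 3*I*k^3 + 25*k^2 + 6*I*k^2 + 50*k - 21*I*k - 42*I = (k + 2)*(k - 3*I)*(k - I)*(k + 7*I)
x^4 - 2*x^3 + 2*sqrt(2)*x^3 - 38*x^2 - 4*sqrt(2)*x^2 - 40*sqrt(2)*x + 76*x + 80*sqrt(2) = (x - 2)*(x - 4*sqrt(2))*(x + sqrt(2))*(x + 5*sqrt(2))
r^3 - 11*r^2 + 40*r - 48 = (r - 4)^2*(r - 3)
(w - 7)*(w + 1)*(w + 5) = w^3 - w^2 - 37*w - 35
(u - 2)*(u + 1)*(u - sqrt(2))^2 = u^4 - 2*sqrt(2)*u^3 - u^3 + 2*sqrt(2)*u^2 - 2*u + 4*sqrt(2)*u - 4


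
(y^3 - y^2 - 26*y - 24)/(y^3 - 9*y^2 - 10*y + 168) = (y + 1)/(y - 7)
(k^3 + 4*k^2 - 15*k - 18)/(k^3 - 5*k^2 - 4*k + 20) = (k^3 + 4*k^2 - 15*k - 18)/(k^3 - 5*k^2 - 4*k + 20)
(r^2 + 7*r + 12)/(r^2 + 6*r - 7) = (r^2 + 7*r + 12)/(r^2 + 6*r - 7)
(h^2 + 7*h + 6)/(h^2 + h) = (h + 6)/h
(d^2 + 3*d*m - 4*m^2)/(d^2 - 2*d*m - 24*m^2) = (d - m)/(d - 6*m)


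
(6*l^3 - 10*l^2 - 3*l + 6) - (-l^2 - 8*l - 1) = 6*l^3 - 9*l^2 + 5*l + 7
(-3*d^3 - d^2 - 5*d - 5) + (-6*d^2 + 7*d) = -3*d^3 - 7*d^2 + 2*d - 5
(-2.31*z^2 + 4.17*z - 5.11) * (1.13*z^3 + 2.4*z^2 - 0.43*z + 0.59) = -2.6103*z^5 - 0.8319*z^4 + 5.227*z^3 - 15.42*z^2 + 4.6576*z - 3.0149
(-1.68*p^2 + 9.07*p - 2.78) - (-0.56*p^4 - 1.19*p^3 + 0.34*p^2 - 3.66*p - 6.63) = 0.56*p^4 + 1.19*p^3 - 2.02*p^2 + 12.73*p + 3.85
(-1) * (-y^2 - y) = y^2 + y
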